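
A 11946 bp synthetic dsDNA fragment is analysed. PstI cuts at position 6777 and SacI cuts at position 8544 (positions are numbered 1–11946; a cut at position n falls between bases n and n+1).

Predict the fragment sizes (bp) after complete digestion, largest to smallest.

Combined cut positions (sorted): 6777, 8544.
Linear molecule, 2 cuts → 3 fragments:
  6777 − 0 = 6777 bp
  8544 − 6777 = 1767 bp
  11946 − 8544 = 3402 bp
Sorted largest to smallest: 6777, 3402, 1767 bp.

6777, 3402, 1767 bp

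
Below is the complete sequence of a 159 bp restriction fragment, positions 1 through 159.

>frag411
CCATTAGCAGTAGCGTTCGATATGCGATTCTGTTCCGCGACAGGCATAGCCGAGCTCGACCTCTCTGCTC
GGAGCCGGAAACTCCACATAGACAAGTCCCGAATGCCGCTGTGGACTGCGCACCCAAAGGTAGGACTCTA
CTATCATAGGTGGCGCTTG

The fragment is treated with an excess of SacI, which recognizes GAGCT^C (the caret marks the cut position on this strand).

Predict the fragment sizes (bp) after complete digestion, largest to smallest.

103, 56 bp

The SacI site (GAGCTC) starts at position 52.
SacI cuts after base 5 of each site (before the last base), so after position 56.
Linear molecule, 1 cut → 2 fragments:
  1–56 → 56 bp
  57–159 → 103 bp
Sorted largest to smallest: 103, 56 bp.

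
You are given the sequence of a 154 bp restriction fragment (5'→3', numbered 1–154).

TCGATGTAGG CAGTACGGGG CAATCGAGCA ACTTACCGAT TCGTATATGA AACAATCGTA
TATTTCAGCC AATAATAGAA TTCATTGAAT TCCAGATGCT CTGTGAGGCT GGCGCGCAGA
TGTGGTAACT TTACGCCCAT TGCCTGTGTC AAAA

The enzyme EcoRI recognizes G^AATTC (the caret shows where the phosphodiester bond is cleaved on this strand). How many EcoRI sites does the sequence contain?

2

GAATTC occurs starting at positions 78, 87.
EcoRI cuts at 2 sites.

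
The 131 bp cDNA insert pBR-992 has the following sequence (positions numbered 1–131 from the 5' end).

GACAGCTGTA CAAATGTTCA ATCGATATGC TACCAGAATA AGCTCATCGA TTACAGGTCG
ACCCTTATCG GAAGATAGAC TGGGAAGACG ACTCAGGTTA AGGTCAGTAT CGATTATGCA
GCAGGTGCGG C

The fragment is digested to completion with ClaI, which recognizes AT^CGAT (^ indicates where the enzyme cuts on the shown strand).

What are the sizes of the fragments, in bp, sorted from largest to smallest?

ClaI sites (ATCGAT) start at positions 21, 46, 109.
ClaI cuts after base 2 of each site, so after positions 22, 47, 110.
Linear molecule, 3 cuts → 4 fragments:
  1–22 → 22 bp
  23–47 → 25 bp
  48–110 → 63 bp
  111–131 → 21 bp
Sorted largest to smallest: 63, 25, 22, 21 bp.

63, 25, 22, 21 bp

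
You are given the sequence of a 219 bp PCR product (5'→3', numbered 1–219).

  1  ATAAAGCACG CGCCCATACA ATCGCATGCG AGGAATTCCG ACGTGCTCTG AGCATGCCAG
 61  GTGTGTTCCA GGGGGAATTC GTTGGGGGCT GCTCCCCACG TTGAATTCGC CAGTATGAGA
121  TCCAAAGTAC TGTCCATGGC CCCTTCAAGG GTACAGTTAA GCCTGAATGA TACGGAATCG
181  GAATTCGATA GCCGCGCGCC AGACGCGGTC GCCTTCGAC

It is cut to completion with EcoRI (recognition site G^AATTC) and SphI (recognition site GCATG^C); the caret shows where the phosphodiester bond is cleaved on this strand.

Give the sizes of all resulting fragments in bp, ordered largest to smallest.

78, 38, 28, 28, 23, 19, 5 bp

EcoRI sites (GAATTC) start at positions 33, 75, 103, 181.
EcoRI cuts after the first base of each site, so after positions 33, 75, 103, 181.
SphI sites (GCATGC) start at positions 24, 52.
SphI cuts after base 5 of each site (before the last base), so after positions 28, 56.
Combined cut positions: 28, 33, 56, 75, 103, 181.
Linear molecule, 6 cuts → 7 fragments:
  1–28 → 28 bp
  29–33 → 5 bp
  34–56 → 23 bp
  57–75 → 19 bp
  76–103 → 28 bp
  104–181 → 78 bp
  182–219 → 38 bp
Sorted largest to smallest: 78, 38, 28, 28, 23, 19, 5 bp.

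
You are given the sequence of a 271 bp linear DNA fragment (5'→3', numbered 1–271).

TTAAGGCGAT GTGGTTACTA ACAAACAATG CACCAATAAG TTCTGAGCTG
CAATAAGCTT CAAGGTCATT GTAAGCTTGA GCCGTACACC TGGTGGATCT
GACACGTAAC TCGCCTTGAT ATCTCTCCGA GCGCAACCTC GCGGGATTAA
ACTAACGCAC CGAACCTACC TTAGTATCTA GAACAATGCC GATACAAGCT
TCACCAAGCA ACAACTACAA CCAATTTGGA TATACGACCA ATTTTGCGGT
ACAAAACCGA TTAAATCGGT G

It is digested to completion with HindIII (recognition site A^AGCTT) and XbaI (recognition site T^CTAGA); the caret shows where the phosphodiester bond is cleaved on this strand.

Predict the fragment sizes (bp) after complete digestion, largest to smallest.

104, 75, 55, 19, 18 bp

HindIII sites (AAGCTT) start at positions 55, 73, 196.
HindIII cuts after the first base of each site, so after positions 55, 73, 196.
The XbaI site (TCTAGA) starts at position 177.
XbaI cuts after the first base of each site, so after position 177.
Combined cut positions: 55, 73, 177, 196.
Linear molecule, 4 cuts → 5 fragments:
  1–55 → 55 bp
  56–73 → 18 bp
  74–177 → 104 bp
  178–196 → 19 bp
  197–271 → 75 bp
Sorted largest to smallest: 104, 75, 55, 19, 18 bp.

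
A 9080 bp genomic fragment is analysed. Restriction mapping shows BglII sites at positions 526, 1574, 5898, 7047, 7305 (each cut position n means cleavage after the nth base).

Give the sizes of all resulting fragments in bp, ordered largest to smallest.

Linear molecule, 5 cuts → 6 fragments:
  526 − 0 = 526 bp
  1574 − 526 = 1048 bp
  5898 − 1574 = 4324 bp
  7047 − 5898 = 1149 bp
  7305 − 7047 = 258 bp
  9080 − 7305 = 1775 bp
Sorted largest to smallest: 4324, 1775, 1149, 1048, 526, 258 bp.

4324, 1775, 1149, 1048, 526, 258 bp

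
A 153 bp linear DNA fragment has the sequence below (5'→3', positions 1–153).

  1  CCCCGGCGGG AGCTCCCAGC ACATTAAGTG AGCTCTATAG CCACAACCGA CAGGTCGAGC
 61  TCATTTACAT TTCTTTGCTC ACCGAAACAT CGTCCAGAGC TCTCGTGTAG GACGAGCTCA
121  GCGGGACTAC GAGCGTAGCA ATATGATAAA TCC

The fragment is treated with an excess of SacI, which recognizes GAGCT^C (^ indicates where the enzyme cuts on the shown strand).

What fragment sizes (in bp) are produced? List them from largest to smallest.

40, 35, 27, 20, 17, 14 bp

SacI sites (GAGCTC) start at positions 10, 30, 57, 97, 114.
SacI cuts after base 5 of each site (before the last base), so after positions 14, 34, 61, 101, 118.
Linear molecule, 5 cuts → 6 fragments:
  1–14 → 14 bp
  15–34 → 20 bp
  35–61 → 27 bp
  62–101 → 40 bp
  102–118 → 17 bp
  119–153 → 35 bp
Sorted largest to smallest: 40, 35, 27, 20, 17, 14 bp.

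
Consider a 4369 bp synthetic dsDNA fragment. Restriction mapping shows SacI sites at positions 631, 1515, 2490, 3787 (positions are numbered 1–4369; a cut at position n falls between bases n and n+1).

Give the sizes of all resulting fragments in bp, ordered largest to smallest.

Linear molecule, 4 cuts → 5 fragments:
  631 − 0 = 631 bp
  1515 − 631 = 884 bp
  2490 − 1515 = 975 bp
  3787 − 2490 = 1297 bp
  4369 − 3787 = 582 bp
Sorted largest to smallest: 1297, 975, 884, 631, 582 bp.

1297, 975, 884, 631, 582 bp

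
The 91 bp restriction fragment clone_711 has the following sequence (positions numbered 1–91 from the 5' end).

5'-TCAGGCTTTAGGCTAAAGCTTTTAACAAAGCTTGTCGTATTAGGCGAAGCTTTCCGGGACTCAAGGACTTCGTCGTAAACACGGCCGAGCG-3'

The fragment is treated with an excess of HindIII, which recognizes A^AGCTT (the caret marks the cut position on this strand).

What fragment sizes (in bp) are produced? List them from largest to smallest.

44, 19, 16, 12 bp

HindIII sites (AAGCTT) start at positions 16, 28, 47.
HindIII cuts after the first base of each site, so after positions 16, 28, 47.
Linear molecule, 3 cuts → 4 fragments:
  1–16 → 16 bp
  17–28 → 12 bp
  29–47 → 19 bp
  48–91 → 44 bp
Sorted largest to smallest: 44, 19, 16, 12 bp.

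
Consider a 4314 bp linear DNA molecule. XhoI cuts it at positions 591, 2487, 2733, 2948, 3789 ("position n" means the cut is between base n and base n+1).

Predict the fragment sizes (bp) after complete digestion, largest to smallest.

Linear molecule, 5 cuts → 6 fragments:
  591 − 0 = 591 bp
  2487 − 591 = 1896 bp
  2733 − 2487 = 246 bp
  2948 − 2733 = 215 bp
  3789 − 2948 = 841 bp
  4314 − 3789 = 525 bp
Sorted largest to smallest: 1896, 841, 591, 525, 246, 215 bp.

1896, 841, 591, 525, 246, 215 bp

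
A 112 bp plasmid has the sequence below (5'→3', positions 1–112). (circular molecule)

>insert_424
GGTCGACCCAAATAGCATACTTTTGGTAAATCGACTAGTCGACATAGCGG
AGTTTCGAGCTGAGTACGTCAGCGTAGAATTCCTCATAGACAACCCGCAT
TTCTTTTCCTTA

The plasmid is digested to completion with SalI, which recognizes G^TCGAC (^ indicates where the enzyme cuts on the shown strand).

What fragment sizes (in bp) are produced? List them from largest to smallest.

SalI sites (GTCGAC) start at positions 2, 38.
SalI cuts after the first base of each site, so after positions 2, 38.
Circular molecule, 2 cuts → 2 fragments:
  3–38 → 36 bp
  39–112 then 1–2 → 74 + 2 = 76 bp
Sorted largest to smallest: 76, 36 bp.

76, 36 bp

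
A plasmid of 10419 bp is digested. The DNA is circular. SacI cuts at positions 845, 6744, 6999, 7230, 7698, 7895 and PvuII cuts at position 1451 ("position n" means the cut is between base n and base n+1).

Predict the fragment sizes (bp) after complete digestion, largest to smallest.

Combined cut positions (sorted): 845, 1451, 6744, 6999, 7230, 7698, 7895.
Circular molecule, 7 cuts → 7 fragments:
  1451 − 845 = 606 bp
  6744 − 1451 = 5293 bp
  6999 − 6744 = 255 bp
  7230 − 6999 = 231 bp
  7698 − 7230 = 468 bp
  7895 − 7698 = 197 bp
  wrap: 10419 − 7895 + 845 = 3369 bp
Sorted largest to smallest: 5293, 3369, 606, 468, 255, 231, 197 bp.

5293, 3369, 606, 468, 255, 231, 197 bp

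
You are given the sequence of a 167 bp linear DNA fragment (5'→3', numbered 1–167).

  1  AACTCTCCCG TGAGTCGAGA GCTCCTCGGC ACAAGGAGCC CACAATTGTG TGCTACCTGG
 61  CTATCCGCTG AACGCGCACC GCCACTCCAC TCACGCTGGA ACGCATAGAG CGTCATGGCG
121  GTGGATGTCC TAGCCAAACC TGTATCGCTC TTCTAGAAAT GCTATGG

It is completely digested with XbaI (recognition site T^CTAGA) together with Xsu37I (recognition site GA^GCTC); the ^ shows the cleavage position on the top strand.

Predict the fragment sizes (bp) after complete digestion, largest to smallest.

132, 20, 15 bp

The XbaI site (TCTAGA) starts at position 152.
XbaI cuts after the first base of each site, so after position 152.
The Xsu37I site (GAGCTC) starts at position 19.
Xsu37I cuts after base 2 of each site, so after position 20.
Combined cut positions: 20, 152.
Linear molecule, 2 cuts → 3 fragments:
  1–20 → 20 bp
  21–152 → 132 bp
  153–167 → 15 bp
Sorted largest to smallest: 132, 20, 15 bp.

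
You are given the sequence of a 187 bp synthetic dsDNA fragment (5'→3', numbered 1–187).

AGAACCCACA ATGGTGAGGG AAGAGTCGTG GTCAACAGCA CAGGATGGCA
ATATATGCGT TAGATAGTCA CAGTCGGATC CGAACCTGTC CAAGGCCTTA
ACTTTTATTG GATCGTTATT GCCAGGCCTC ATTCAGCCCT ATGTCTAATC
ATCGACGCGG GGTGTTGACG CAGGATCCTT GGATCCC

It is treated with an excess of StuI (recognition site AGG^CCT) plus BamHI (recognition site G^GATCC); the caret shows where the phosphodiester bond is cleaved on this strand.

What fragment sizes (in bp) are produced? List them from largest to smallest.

StuI sites (AGGCCT) start at positions 93, 124.
StuI cuts after base 3 of each site, so after positions 95, 126.
BamHI sites (GGATCC) start at positions 76, 173, 181.
BamHI cuts after the first base of each site, so after positions 76, 173, 181.
Combined cut positions: 76, 95, 126, 173, 181.
Linear molecule, 5 cuts → 6 fragments:
  1–76 → 76 bp
  77–95 → 19 bp
  96–126 → 31 bp
  127–173 → 47 bp
  174–181 → 8 bp
  182–187 → 6 bp
Sorted largest to smallest: 76, 47, 31, 19, 8, 6 bp.

76, 47, 31, 19, 8, 6 bp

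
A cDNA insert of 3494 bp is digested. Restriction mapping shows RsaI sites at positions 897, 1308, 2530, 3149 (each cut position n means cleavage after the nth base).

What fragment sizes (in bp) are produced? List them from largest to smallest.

1222, 897, 619, 411, 345 bp

Linear molecule, 4 cuts → 5 fragments:
  897 − 0 = 897 bp
  1308 − 897 = 411 bp
  2530 − 1308 = 1222 bp
  3149 − 2530 = 619 bp
  3494 − 3149 = 345 bp
Sorted largest to smallest: 1222, 897, 619, 411, 345 bp.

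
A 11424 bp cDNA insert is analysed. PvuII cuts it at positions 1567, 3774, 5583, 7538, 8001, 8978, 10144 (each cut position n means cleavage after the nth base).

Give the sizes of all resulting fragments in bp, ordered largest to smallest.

2207, 1955, 1809, 1567, 1280, 1166, 977, 463 bp

Linear molecule, 7 cuts → 8 fragments:
  1567 − 0 = 1567 bp
  3774 − 1567 = 2207 bp
  5583 − 3774 = 1809 bp
  7538 − 5583 = 1955 bp
  8001 − 7538 = 463 bp
  8978 − 8001 = 977 bp
  10144 − 8978 = 1166 bp
  11424 − 10144 = 1280 bp
Sorted largest to smallest: 2207, 1955, 1809, 1567, 1280, 1166, 977, 463 bp.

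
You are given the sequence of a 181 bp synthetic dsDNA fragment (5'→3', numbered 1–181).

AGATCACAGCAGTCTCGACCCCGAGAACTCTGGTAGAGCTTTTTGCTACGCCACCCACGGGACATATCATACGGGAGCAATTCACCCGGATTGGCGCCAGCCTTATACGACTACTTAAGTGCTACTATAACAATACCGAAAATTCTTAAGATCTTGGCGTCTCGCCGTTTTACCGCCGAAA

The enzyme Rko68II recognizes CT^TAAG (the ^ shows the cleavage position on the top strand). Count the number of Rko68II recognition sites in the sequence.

2

CTTAAG occurs starting at positions 114, 145.
Rko68II cuts at 2 sites.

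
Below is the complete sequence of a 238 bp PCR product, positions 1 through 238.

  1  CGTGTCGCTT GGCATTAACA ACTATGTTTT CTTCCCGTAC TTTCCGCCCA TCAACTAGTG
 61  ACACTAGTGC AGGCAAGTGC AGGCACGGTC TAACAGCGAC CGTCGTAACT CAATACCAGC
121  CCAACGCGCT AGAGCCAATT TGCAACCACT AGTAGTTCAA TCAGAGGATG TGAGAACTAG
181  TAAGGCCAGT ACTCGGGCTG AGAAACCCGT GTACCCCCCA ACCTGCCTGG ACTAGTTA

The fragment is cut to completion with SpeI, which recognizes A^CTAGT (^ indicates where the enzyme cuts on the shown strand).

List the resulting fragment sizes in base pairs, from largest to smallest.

85, 55, 54, 28, 9, 7 bp

SpeI sites (ACTAGT) start at positions 54, 63, 148, 176, 231.
SpeI cuts after the first base of each site, so after positions 54, 63, 148, 176, 231.
Linear molecule, 5 cuts → 6 fragments:
  1–54 → 54 bp
  55–63 → 9 bp
  64–148 → 85 bp
  149–176 → 28 bp
  177–231 → 55 bp
  232–238 → 7 bp
Sorted largest to smallest: 85, 55, 54, 28, 9, 7 bp.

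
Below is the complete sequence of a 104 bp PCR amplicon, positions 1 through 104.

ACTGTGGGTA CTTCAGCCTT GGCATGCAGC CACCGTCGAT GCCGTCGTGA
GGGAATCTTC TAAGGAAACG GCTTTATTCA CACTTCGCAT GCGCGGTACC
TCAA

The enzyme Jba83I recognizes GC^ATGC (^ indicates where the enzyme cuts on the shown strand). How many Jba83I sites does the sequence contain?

GCATGC occurs starting at positions 22, 87.
Jba83I cuts at 2 sites.

2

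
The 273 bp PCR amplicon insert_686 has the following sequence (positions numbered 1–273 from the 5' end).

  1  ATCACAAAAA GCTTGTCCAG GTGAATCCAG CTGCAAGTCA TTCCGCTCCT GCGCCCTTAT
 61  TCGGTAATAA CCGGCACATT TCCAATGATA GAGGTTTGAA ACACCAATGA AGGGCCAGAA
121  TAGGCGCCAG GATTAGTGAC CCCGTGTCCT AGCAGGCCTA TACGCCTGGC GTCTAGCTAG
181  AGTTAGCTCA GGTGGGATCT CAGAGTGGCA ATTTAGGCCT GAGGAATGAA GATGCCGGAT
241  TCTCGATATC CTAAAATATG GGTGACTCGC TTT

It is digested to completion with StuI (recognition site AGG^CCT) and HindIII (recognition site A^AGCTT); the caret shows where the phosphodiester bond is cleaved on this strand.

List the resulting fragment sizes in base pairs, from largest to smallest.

StuI sites (AGGCCT) start at positions 154, 215.
StuI cuts after base 3 of each site, so after positions 156, 217.
The HindIII site (AAGCTT) starts at position 9.
HindIII cuts after the first base of each site, so after position 9.
Combined cut positions: 9, 156, 217.
Linear molecule, 3 cuts → 4 fragments:
  1–9 → 9 bp
  10–156 → 147 bp
  157–217 → 61 bp
  218–273 → 56 bp
Sorted largest to smallest: 147, 61, 56, 9 bp.

147, 61, 56, 9 bp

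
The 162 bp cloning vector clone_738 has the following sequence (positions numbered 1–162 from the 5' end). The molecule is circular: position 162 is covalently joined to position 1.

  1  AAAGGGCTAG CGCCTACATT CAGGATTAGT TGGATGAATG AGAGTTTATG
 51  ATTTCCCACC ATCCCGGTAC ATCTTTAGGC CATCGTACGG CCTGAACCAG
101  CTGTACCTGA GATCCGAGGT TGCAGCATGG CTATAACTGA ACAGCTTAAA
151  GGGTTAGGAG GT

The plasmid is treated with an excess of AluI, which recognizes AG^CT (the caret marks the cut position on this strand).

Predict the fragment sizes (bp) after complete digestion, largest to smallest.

118, 44 bp

AluI sites (AGCT) start at positions 99, 143.
AluI cuts after base 2 of each site, so after positions 100, 144.
Circular molecule, 2 cuts → 2 fragments:
  101–144 → 44 bp
  145–162 then 1–100 → 18 + 100 = 118 bp
Sorted largest to smallest: 118, 44 bp.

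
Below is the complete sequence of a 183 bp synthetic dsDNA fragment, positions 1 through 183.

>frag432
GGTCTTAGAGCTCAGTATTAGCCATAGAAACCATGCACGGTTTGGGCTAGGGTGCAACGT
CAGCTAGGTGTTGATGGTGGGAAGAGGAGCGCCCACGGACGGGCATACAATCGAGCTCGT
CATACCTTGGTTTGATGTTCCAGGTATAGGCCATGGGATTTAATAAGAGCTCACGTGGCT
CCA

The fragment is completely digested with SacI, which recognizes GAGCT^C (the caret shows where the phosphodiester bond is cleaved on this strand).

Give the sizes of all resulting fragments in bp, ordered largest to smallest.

105, 54, 12, 12 bp

SacI sites (GAGCTC) start at positions 8, 113, 167.
SacI cuts after base 5 of each site (before the last base), so after positions 12, 117, 171.
Linear molecule, 3 cuts → 4 fragments:
  1–12 → 12 bp
  13–117 → 105 bp
  118–171 → 54 bp
  172–183 → 12 bp
Sorted largest to smallest: 105, 54, 12, 12 bp.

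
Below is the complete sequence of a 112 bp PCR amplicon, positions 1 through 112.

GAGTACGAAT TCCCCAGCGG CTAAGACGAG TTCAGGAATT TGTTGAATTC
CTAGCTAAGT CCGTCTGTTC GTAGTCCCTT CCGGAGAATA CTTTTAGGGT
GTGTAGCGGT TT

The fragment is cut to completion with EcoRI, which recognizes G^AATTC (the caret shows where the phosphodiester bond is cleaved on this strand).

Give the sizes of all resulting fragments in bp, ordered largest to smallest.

67, 38, 7 bp

EcoRI sites (GAATTC) start at positions 7, 45.
EcoRI cuts after the first base of each site, so after positions 7, 45.
Linear molecule, 2 cuts → 3 fragments:
  1–7 → 7 bp
  8–45 → 38 bp
  46–112 → 67 bp
Sorted largest to smallest: 67, 38, 7 bp.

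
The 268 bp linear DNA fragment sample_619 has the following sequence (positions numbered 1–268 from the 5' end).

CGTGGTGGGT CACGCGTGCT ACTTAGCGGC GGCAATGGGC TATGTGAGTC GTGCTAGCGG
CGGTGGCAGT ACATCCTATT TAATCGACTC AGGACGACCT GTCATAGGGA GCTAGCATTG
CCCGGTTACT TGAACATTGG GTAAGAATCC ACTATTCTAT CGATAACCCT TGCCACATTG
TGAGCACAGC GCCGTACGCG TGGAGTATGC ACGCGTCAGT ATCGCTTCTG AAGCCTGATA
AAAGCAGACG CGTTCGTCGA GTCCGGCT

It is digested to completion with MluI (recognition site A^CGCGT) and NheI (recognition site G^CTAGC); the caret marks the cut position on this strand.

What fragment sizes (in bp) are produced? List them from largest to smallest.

85, 58, 41, 37, 20, 15, 12 bp

MluI sites (ACGCGT) start at positions 12, 196, 211, 248.
MluI cuts after the first base of each site, so after positions 12, 196, 211, 248.
NheI sites (GCTAGC) start at positions 53, 111.
NheI cuts after the first base of each site, so after positions 53, 111.
Combined cut positions: 12, 53, 111, 196, 211, 248.
Linear molecule, 6 cuts → 7 fragments:
  1–12 → 12 bp
  13–53 → 41 bp
  54–111 → 58 bp
  112–196 → 85 bp
  197–211 → 15 bp
  212–248 → 37 bp
  249–268 → 20 bp
Sorted largest to smallest: 85, 58, 41, 37, 20, 15, 12 bp.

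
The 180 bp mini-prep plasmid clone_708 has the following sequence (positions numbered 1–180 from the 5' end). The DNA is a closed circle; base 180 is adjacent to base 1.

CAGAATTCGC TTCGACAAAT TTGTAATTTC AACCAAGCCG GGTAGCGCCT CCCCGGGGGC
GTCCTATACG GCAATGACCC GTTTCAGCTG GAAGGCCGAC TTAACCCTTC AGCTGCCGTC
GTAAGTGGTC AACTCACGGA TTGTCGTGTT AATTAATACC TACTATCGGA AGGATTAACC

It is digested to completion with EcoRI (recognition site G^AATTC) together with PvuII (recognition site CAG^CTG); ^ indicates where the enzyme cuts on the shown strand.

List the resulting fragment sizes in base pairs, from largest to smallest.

84, 71, 25 bp

The EcoRI site (GAATTC) starts at position 3.
EcoRI cuts after the first base of each site, so after position 3.
PvuII sites (CAGCTG) start at positions 85, 110.
PvuII cuts after base 3 of each site, so after positions 87, 112.
Combined cut positions: 3, 87, 112.
Circular molecule, 3 cuts → 3 fragments:
  4–87 → 84 bp
  88–112 → 25 bp
  113–180 then 1–3 → 68 + 3 = 71 bp
Sorted largest to smallest: 84, 71, 25 bp.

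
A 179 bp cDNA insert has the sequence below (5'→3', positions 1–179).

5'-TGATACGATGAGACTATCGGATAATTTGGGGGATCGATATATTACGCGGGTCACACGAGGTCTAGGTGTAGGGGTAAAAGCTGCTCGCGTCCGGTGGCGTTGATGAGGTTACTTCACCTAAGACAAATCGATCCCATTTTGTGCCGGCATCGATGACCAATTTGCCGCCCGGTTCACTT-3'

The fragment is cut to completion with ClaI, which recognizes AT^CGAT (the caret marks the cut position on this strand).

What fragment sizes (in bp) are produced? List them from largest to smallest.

94, 34, 29, 22 bp

ClaI sites (ATCGAT) start at positions 33, 127, 149.
ClaI cuts after base 2 of each site, so after positions 34, 128, 150.
Linear molecule, 3 cuts → 4 fragments:
  1–34 → 34 bp
  35–128 → 94 bp
  129–150 → 22 bp
  151–179 → 29 bp
Sorted largest to smallest: 94, 34, 29, 22 bp.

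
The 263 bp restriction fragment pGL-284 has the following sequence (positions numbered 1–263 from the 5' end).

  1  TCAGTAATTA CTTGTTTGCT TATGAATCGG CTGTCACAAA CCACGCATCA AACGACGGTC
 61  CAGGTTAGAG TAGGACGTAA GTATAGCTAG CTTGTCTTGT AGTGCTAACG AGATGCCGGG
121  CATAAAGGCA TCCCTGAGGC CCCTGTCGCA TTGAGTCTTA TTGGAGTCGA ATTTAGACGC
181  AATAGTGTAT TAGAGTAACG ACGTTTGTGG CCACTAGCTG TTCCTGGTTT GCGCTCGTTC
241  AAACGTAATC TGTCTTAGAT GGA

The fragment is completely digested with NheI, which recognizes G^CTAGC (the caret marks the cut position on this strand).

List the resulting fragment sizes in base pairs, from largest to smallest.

The NheI site (GCTAGC) starts at position 86.
NheI cuts after the first base of each site, so after position 86.
Linear molecule, 1 cut → 2 fragments:
  1–86 → 86 bp
  87–263 → 177 bp
Sorted largest to smallest: 177, 86 bp.

177, 86 bp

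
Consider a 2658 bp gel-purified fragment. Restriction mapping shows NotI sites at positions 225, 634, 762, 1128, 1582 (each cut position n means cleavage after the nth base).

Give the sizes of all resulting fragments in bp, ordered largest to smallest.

1076, 454, 409, 366, 225, 128 bp

Linear molecule, 5 cuts → 6 fragments:
  225 − 0 = 225 bp
  634 − 225 = 409 bp
  762 − 634 = 128 bp
  1128 − 762 = 366 bp
  1582 − 1128 = 454 bp
  2658 − 1582 = 1076 bp
Sorted largest to smallest: 1076, 454, 409, 366, 225, 128 bp.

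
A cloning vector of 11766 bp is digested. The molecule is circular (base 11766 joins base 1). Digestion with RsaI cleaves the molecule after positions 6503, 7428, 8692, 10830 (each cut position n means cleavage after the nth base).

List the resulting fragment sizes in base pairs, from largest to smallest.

Circular molecule, 4 cuts → 4 fragments:
  7428 − 6503 = 925 bp
  8692 − 7428 = 1264 bp
  10830 − 8692 = 2138 bp
  wrap: 11766 − 10830 + 6503 = 7439 bp
Sorted largest to smallest: 7439, 2138, 1264, 925 bp.

7439, 2138, 1264, 925 bp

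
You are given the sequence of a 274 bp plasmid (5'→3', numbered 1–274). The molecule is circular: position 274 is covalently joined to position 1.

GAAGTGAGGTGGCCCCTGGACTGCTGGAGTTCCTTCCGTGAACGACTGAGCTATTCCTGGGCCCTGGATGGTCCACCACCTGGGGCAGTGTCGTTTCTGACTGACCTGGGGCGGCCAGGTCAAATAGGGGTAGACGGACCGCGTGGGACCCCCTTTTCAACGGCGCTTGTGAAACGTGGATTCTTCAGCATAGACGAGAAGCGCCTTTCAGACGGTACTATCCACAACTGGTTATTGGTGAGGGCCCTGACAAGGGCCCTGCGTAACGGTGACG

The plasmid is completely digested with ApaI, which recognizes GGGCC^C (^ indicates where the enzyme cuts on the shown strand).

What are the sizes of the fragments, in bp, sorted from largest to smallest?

183, 79, 12 bp

ApaI sites (GGGCCC) start at positions 59, 242, 254.
ApaI cuts after base 5 of each site (before the last base), so after positions 63, 246, 258.
Circular molecule, 3 cuts → 3 fragments:
  64–246 → 183 bp
  247–258 → 12 bp
  259–274 then 1–63 → 16 + 63 = 79 bp
Sorted largest to smallest: 183, 79, 12 bp.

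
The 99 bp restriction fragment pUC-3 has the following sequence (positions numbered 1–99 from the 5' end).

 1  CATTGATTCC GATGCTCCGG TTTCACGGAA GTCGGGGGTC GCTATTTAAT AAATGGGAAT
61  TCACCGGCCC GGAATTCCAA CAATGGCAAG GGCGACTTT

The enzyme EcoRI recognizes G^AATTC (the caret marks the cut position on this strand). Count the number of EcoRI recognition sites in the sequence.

GAATTC occurs starting at positions 57, 72.
EcoRI cuts at 2 sites.

2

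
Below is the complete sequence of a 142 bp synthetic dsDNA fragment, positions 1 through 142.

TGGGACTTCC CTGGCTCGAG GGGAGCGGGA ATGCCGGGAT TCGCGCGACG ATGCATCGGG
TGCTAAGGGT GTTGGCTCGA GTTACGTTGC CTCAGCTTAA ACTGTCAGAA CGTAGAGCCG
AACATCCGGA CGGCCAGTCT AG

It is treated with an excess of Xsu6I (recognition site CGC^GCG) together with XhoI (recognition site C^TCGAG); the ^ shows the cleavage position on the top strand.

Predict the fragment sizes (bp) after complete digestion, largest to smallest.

The Xsu6I site (CGCGCG) starts at position 42.
Xsu6I cuts after base 3 of each site, so after position 44.
XhoI sites (CTCGAG) start at positions 15, 76.
XhoI cuts after the first base of each site, so after positions 15, 76.
Combined cut positions: 15, 44, 76.
Linear molecule, 3 cuts → 4 fragments:
  1–15 → 15 bp
  16–44 → 29 bp
  45–76 → 32 bp
  77–142 → 66 bp
Sorted largest to smallest: 66, 32, 29, 15 bp.

66, 32, 29, 15 bp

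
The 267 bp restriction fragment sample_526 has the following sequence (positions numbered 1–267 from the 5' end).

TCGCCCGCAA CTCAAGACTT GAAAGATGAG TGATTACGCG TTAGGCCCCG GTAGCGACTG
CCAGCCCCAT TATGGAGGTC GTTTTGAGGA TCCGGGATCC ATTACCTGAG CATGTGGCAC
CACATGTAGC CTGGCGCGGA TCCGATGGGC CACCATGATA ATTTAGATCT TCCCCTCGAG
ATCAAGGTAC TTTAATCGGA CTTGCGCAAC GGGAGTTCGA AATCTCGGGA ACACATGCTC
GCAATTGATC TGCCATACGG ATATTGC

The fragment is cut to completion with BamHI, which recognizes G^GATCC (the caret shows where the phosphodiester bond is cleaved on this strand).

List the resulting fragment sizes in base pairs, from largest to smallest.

BamHI sites (GGATCC) start at positions 88, 95, 138.
BamHI cuts after the first base of each site, so after positions 88, 95, 138.
Linear molecule, 3 cuts → 4 fragments:
  1–88 → 88 bp
  89–95 → 7 bp
  96–138 → 43 bp
  139–267 → 129 bp
Sorted largest to smallest: 129, 88, 43, 7 bp.

129, 88, 43, 7 bp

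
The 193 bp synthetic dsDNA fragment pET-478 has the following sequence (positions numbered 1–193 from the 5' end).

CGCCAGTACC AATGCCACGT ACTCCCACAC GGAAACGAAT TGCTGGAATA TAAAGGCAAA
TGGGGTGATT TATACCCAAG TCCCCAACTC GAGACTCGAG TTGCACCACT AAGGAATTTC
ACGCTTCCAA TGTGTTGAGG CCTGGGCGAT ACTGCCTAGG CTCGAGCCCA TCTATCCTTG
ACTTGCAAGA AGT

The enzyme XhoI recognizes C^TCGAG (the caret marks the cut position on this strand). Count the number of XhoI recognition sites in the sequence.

3

CTCGAG occurs starting at positions 88, 95, 161.
XhoI cuts at 3 sites.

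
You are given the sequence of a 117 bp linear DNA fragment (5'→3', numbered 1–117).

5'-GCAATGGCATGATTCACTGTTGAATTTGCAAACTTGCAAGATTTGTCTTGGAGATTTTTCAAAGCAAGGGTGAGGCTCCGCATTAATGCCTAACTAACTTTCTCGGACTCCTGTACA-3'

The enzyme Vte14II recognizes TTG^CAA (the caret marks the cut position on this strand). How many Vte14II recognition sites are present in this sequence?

2

TTGCAA occurs starting at positions 26, 34.
Vte14II cuts at 2 sites.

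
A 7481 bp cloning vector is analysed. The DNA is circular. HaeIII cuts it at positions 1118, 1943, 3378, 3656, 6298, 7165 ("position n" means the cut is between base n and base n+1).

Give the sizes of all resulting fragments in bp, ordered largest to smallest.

2642, 1435, 1434, 867, 825, 278 bp

Circular molecule, 6 cuts → 6 fragments:
  1943 − 1118 = 825 bp
  3378 − 1943 = 1435 bp
  3656 − 3378 = 278 bp
  6298 − 3656 = 2642 bp
  7165 − 6298 = 867 bp
  wrap: 7481 − 7165 + 1118 = 1434 bp
Sorted largest to smallest: 2642, 1435, 1434, 867, 825, 278 bp.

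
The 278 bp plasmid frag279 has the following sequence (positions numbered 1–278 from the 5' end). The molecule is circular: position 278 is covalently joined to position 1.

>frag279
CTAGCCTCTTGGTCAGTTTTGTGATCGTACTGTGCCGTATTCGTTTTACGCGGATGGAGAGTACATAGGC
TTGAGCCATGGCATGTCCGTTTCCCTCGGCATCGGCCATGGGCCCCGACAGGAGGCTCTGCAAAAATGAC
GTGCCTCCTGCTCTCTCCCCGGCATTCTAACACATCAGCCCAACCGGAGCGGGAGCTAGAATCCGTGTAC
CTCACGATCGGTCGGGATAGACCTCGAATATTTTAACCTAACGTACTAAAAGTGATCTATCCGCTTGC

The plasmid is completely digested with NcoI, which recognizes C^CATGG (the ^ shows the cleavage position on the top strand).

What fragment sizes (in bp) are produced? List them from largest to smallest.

NcoI sites (CCATGG) start at positions 76, 106.
NcoI cuts after the first base of each site, so after positions 76, 106.
Circular molecule, 2 cuts → 2 fragments:
  77–106 → 30 bp
  107–278 then 1–76 → 172 + 76 = 248 bp
Sorted largest to smallest: 248, 30 bp.

248, 30 bp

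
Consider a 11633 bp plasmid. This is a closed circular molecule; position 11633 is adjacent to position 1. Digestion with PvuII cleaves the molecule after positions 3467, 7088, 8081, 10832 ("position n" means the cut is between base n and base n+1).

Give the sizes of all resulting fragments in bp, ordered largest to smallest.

Circular molecule, 4 cuts → 4 fragments:
  7088 − 3467 = 3621 bp
  8081 − 7088 = 993 bp
  10832 − 8081 = 2751 bp
  wrap: 11633 − 10832 + 3467 = 4268 bp
Sorted largest to smallest: 4268, 3621, 2751, 993 bp.

4268, 3621, 2751, 993 bp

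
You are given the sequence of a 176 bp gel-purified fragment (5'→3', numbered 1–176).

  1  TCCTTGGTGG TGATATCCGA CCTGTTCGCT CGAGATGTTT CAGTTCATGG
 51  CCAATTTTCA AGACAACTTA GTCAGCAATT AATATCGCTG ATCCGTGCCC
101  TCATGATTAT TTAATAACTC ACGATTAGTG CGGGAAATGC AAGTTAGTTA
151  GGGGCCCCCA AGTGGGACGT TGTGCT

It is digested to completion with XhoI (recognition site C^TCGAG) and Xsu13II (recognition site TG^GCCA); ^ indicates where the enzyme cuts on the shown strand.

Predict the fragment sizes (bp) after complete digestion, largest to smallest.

The XhoI site (CTCGAG) starts at position 29.
XhoI cuts after the first base of each site, so after position 29.
The Xsu13II site (TGGCCA) starts at position 48.
Xsu13II cuts after base 2 of each site, so after position 49.
Combined cut positions: 29, 49.
Linear molecule, 2 cuts → 3 fragments:
  1–29 → 29 bp
  30–49 → 20 bp
  50–176 → 127 bp
Sorted largest to smallest: 127, 29, 20 bp.

127, 29, 20 bp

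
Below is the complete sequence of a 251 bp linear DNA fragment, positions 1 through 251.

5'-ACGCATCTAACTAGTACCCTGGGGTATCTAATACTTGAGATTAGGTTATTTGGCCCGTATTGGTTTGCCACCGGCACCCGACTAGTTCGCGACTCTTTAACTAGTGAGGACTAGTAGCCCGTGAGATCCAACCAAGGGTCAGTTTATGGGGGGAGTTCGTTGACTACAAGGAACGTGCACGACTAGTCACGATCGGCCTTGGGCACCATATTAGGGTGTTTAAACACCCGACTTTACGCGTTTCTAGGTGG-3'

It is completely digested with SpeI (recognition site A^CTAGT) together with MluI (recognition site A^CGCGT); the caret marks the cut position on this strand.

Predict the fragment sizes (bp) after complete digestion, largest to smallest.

72, 71, 54, 19, 15, 10, 10 bp

SpeI sites (ACTAGT) start at positions 10, 81, 100, 110, 182.
SpeI cuts after the first base of each site, so after positions 10, 81, 100, 110, 182.
The MluI site (ACGCGT) starts at position 236.
MluI cuts after the first base of each site, so after position 236.
Combined cut positions: 10, 81, 100, 110, 182, 236.
Linear molecule, 6 cuts → 7 fragments:
  1–10 → 10 bp
  11–81 → 71 bp
  82–100 → 19 bp
  101–110 → 10 bp
  111–182 → 72 bp
  183–236 → 54 bp
  237–251 → 15 bp
Sorted largest to smallest: 72, 71, 54, 19, 15, 10, 10 bp.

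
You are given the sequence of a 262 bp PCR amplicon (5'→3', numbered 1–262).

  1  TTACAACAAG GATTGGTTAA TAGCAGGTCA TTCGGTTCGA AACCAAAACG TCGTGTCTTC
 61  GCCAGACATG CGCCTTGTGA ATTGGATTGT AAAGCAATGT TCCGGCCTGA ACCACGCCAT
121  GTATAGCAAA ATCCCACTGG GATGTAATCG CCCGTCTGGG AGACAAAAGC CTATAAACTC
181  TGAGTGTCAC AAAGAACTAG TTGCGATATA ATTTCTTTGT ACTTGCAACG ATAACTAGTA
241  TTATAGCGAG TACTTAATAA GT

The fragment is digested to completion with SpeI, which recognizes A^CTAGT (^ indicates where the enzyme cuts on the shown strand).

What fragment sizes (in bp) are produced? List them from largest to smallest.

196, 38, 28 bp

SpeI sites (ACTAGT) start at positions 196, 234.
SpeI cuts after the first base of each site, so after positions 196, 234.
Linear molecule, 2 cuts → 3 fragments:
  1–196 → 196 bp
  197–234 → 38 bp
  235–262 → 28 bp
Sorted largest to smallest: 196, 38, 28 bp.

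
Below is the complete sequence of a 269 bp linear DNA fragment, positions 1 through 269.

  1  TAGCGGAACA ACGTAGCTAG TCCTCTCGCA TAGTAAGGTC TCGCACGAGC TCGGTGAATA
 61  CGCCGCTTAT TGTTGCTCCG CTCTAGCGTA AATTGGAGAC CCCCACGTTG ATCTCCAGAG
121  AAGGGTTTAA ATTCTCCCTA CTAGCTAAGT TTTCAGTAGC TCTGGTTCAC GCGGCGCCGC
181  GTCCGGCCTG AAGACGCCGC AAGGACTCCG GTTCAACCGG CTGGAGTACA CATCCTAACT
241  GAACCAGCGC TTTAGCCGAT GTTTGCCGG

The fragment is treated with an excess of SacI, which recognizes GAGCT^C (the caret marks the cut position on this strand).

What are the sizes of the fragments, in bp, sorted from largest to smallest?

218, 51 bp

The SacI site (GAGCTC) starts at position 47.
SacI cuts after base 5 of each site (before the last base), so after position 51.
Linear molecule, 1 cut → 2 fragments:
  1–51 → 51 bp
  52–269 → 218 bp
Sorted largest to smallest: 218, 51 bp.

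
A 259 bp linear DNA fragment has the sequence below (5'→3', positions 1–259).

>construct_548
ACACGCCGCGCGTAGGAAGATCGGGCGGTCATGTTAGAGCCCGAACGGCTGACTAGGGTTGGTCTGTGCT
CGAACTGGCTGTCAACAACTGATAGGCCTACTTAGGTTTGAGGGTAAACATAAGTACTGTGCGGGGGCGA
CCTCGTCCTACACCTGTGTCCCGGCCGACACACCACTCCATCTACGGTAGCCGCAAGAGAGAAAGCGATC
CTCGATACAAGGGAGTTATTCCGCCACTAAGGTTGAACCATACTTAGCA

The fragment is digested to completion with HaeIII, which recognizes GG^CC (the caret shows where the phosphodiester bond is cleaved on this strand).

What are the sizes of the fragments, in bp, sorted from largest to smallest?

96, 95, 68 bp

HaeIII sites (GGCC) start at positions 95, 163.
HaeIII cuts after base 2 of each site, so after positions 96, 164.
Linear molecule, 2 cuts → 3 fragments:
  1–96 → 96 bp
  97–164 → 68 bp
  165–259 → 95 bp
Sorted largest to smallest: 96, 95, 68 bp.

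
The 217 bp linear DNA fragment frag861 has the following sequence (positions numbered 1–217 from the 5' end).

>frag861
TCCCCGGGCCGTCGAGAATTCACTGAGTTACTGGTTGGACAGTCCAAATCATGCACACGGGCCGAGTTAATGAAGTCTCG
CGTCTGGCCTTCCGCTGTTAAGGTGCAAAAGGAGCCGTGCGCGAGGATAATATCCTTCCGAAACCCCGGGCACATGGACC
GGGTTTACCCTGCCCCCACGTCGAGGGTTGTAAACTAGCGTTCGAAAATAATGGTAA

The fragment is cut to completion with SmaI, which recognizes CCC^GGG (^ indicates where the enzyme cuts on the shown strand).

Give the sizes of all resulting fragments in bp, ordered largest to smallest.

142, 70, 5 bp

SmaI sites (CCCGGG) start at positions 3, 145.
SmaI cuts after base 3 of each site, so after positions 5, 147.
Linear molecule, 2 cuts → 3 fragments:
  1–5 → 5 bp
  6–147 → 142 bp
  148–217 → 70 bp
Sorted largest to smallest: 142, 70, 5 bp.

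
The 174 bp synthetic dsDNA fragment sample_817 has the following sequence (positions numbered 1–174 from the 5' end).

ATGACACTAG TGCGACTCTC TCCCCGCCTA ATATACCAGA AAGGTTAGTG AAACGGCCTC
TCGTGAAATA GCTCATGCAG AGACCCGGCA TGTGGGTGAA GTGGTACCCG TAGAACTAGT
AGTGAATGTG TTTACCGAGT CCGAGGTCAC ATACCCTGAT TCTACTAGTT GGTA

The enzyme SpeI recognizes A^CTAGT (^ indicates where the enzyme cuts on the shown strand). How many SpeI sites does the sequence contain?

3

ACTAGT occurs starting at positions 6, 115, 164.
SpeI cuts at 3 sites.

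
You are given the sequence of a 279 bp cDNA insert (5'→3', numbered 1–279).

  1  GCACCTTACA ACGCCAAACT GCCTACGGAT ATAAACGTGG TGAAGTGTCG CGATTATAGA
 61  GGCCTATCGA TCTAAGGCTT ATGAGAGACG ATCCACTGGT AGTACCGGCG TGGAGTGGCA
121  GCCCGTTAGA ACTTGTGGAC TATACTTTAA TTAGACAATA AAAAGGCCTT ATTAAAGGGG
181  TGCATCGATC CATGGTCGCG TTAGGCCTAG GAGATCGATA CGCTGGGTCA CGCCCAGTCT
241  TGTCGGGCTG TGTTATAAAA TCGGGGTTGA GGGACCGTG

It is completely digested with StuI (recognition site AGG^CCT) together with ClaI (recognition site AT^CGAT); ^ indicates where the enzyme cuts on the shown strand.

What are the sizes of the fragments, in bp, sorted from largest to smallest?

99, 64, 62, 20, 19, 10, 5 bp

StuI sites (AGGCCT) start at positions 60, 164, 203.
StuI cuts after base 3 of each site, so after positions 62, 166, 205.
ClaI sites (ATCGAT) start at positions 66, 184, 214.
ClaI cuts after base 2 of each site, so after positions 67, 185, 215.
Combined cut positions: 62, 67, 166, 185, 205, 215.
Linear molecule, 6 cuts → 7 fragments:
  1–62 → 62 bp
  63–67 → 5 bp
  68–166 → 99 bp
  167–185 → 19 bp
  186–205 → 20 bp
  206–215 → 10 bp
  216–279 → 64 bp
Sorted largest to smallest: 99, 64, 62, 20, 19, 10, 5 bp.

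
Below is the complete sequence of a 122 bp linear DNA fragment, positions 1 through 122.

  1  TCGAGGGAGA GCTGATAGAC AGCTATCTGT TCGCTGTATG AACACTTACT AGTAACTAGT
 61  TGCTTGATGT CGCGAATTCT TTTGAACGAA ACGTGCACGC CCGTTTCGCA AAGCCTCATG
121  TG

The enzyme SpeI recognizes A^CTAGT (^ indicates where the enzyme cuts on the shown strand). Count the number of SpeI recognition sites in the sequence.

2

ACTAGT occurs starting at positions 48, 55.
SpeI cuts at 2 sites.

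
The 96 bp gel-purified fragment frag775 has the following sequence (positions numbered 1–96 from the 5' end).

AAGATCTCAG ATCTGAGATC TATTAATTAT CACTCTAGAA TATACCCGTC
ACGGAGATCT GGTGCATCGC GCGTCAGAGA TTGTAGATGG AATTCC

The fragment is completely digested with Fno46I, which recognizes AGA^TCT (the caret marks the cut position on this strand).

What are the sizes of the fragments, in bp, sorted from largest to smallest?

Fno46I sites (AGATCT) start at positions 2, 9, 16, 55.
Fno46I cuts after base 3 of each site, so after positions 4, 11, 18, 57.
Linear molecule, 4 cuts → 5 fragments:
  1–4 → 4 bp
  5–11 → 7 bp
  12–18 → 7 bp
  19–57 → 39 bp
  58–96 → 39 bp
Sorted largest to smallest: 39, 39, 7, 7, 4 bp.

39, 39, 7, 7, 4 bp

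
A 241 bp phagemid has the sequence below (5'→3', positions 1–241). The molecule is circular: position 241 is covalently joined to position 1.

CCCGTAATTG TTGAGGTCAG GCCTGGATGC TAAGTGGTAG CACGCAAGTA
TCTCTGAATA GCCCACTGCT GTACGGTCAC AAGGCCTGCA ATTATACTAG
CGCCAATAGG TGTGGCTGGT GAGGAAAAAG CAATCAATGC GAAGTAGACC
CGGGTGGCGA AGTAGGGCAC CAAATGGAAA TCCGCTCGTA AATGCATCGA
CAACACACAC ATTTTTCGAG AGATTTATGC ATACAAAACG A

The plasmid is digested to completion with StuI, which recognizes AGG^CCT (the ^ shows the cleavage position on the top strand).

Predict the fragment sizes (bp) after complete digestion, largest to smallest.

StuI sites (AGGCCT) start at positions 19, 82.
StuI cuts after base 3 of each site, so after positions 21, 84.
Circular molecule, 2 cuts → 2 fragments:
  22–84 → 63 bp
  85–241 then 1–21 → 157 + 21 = 178 bp
Sorted largest to smallest: 178, 63 bp.

178, 63 bp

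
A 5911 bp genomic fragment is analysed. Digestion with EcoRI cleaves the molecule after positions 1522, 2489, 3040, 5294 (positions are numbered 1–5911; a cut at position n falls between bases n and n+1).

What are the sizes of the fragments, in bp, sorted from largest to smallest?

2254, 1522, 967, 617, 551 bp

Linear molecule, 4 cuts → 5 fragments:
  1522 − 0 = 1522 bp
  2489 − 1522 = 967 bp
  3040 − 2489 = 551 bp
  5294 − 3040 = 2254 bp
  5911 − 5294 = 617 bp
Sorted largest to smallest: 2254, 1522, 967, 617, 551 bp.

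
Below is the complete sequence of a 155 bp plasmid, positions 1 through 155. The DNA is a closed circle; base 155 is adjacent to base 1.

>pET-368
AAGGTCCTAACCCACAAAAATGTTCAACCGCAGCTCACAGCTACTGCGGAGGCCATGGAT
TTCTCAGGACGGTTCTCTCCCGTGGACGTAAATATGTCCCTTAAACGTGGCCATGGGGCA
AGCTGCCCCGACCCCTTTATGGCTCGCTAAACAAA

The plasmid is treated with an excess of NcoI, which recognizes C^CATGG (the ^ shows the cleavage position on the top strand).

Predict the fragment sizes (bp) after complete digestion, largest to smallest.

97, 58 bp

NcoI sites (CCATGG) start at positions 53, 111.
NcoI cuts after the first base of each site, so after positions 53, 111.
Circular molecule, 2 cuts → 2 fragments:
  54–111 → 58 bp
  112–155 then 1–53 → 44 + 53 = 97 bp
Sorted largest to smallest: 97, 58 bp.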